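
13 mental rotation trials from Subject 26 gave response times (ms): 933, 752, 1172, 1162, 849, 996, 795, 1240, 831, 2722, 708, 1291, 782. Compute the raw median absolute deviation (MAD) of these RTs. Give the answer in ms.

181 ms

Sorted: 708, 752, 782, 795, 831, 849, 933, 996, 1162, 1172, 1240, 1291, 2722 → median = 933
|x − 933|: 0, 181, 239, 229, 84, 63, 138, 307, 102, 1789, 225, 358, 151
Sorted deviations: 0, 63, 84, 102, 138, 151, 181, 225, 229, 239, 307, 358, 1789 → MAD = 181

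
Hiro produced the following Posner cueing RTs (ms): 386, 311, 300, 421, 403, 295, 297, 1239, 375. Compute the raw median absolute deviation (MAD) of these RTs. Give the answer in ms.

64 ms

Sorted: 295, 297, 300, 311, 375, 386, 403, 421, 1239 → median = 375
|x − 375|: 11, 64, 75, 46, 28, 80, 78, 864, 0
Sorted deviations: 0, 11, 28, 46, 64, 75, 78, 80, 864 → MAD = 64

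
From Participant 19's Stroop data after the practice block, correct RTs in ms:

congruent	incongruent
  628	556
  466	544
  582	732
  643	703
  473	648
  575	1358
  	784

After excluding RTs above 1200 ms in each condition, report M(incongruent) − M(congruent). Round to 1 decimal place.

100.0 ms

incongruent: exclude 1358
M(congruent) = 3367/6 = 561.167
M(incongruent) = 3967/6 = 661.167
Difference = 661.167 − 561.167 = 100.000 ms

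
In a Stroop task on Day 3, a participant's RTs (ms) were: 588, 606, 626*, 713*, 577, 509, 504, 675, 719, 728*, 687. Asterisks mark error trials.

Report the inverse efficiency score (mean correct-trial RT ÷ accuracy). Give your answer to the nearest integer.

Correct trials (n=8): 588, 606, 577, 509, 504, 675, 719, 687
Mean correct RT = 4865/8 = 608.1250 ms
Proportion correct = 8/11
IES = 608.1250 / (8/11) = 836.172 ms

836 ms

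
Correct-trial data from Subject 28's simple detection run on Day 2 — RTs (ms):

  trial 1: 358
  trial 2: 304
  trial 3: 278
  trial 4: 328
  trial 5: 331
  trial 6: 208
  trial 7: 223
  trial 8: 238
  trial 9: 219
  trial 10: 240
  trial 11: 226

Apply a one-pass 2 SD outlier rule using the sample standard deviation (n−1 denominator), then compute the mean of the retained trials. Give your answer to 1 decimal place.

n = 11, ΣRT = 2953, M = 268.455
Σ(x−M)² = 28536.73; s = √(28536.73/10) = 53.420
Cutoffs: 268.455 ± 2·53.420 → [161.6, 375.3]
No RTs fall outside the cutoffs; all 11 retained. Mean = 2953/11 = 268.455

268.5 ms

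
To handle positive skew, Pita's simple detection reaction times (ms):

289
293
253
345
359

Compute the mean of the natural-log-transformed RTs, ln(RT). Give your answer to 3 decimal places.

ln(RT): 5.6664, 5.6802, 5.5334, 5.8435, 5.8833
Σ ln(RT) = 28.6069
Mean = 28.6069/5 = 5.72137

5.721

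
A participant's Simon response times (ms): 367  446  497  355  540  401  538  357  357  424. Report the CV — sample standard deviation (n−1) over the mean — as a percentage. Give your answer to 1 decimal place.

n = 10, Σ = 4282, M = 428.2000
Σ(x−M)² = 49605.600; s = √(49605.600/9) = 74.2410
CV = 74.2410 / 428.2000 = 0.17338 = 17.338%

17.3%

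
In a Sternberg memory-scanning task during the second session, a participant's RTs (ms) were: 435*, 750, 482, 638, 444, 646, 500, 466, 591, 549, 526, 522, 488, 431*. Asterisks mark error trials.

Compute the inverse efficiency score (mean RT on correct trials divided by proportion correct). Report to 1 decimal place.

641.9 ms

Correct trials (n=12): 750, 482, 638, 444, 646, 500, 466, 591, 549, 526, 522, 488
Mean correct RT = 6602/12 = 550.1667 ms
Proportion correct = 12/14
IES = 550.1667 / (12/14) = 641.861 ms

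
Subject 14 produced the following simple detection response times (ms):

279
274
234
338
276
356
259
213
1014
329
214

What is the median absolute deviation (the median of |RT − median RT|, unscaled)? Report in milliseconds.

53 ms

Sorted: 213, 214, 234, 259, 274, 276, 279, 329, 338, 356, 1014 → median = 276
|x − 276|: 3, 2, 42, 62, 0, 80, 17, 63, 738, 53, 62
Sorted deviations: 0, 2, 3, 17, 42, 53, 62, 62, 63, 80, 738 → MAD = 53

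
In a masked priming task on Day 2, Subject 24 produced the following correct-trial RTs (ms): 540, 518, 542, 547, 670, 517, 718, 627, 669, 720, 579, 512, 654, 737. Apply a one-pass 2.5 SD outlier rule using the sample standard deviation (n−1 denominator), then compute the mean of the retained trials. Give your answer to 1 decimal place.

n = 14, ΣRT = 8550, M = 610.714
Σ(x−M)² = 90362.86; s = √(90362.86/13) = 83.373
Cutoffs: 610.714 ± 2.5·83.373 → [402.3, 819.1]
No RTs fall outside the cutoffs; all 14 retained. Mean = 8550/14 = 610.714

610.7 ms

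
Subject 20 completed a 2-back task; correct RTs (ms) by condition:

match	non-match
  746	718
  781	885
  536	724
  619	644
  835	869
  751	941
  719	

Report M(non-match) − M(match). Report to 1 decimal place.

M(match) = 4987/7 = 712.429
M(non-match) = 4781/6 = 796.833
Difference = 796.833 − 712.429 = 84.405 ms

84.4 ms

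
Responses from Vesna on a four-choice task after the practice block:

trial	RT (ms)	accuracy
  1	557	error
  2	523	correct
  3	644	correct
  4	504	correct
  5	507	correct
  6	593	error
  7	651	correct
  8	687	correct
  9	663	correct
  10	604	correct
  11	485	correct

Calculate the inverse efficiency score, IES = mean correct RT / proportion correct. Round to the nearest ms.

715 ms

Correct trials (n=9): 523, 644, 504, 507, 651, 687, 663, 604, 485
Mean correct RT = 5268/9 = 585.3333 ms
Proportion correct = 9/11
IES = 585.3333 / (9/11) = 715.407 ms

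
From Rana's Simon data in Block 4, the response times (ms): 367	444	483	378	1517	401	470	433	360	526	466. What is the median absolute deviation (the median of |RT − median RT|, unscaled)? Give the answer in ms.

Sorted: 360, 367, 378, 401, 433, 444, 466, 470, 483, 526, 1517 → median = 444
|x − 444|: 77, 0, 39, 66, 1073, 43, 26, 11, 84, 82, 22
Sorted deviations: 0, 11, 22, 26, 39, 43, 66, 77, 82, 84, 1073 → MAD = 43

43 ms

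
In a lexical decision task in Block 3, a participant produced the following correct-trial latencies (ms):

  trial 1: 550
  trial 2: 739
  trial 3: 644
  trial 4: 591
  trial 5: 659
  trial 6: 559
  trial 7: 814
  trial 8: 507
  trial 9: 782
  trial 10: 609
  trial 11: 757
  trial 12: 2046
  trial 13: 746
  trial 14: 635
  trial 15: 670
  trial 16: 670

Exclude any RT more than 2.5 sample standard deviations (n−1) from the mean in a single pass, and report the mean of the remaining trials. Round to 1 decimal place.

n = 16, ΣRT = 11978, M = 748.625
Σ(x−M)² = 1911125.75; s = √(1911125.75/15) = 356.943
Cutoffs: 748.625 ± 2.5·356.943 → [-143.7, 1641.0]
Outside: 2046 → excluded.
Retained (n=15): Σ = 9932, mean = 9932/15 = 662.133

662.1 ms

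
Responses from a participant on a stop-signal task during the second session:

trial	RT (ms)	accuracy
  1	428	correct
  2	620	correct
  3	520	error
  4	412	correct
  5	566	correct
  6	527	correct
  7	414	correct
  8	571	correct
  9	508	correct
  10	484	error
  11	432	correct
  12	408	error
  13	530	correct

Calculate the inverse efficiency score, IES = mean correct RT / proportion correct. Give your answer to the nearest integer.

Correct trials (n=10): 428, 620, 412, 566, 527, 414, 571, 508, 432, 530
Mean correct RT = 5008/10 = 500.8000 ms
Proportion correct = 10/13
IES = 500.8000 / (10/13) = 651.040 ms

651 ms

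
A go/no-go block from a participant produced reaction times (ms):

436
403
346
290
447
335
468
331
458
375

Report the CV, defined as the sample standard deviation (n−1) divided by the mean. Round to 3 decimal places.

n = 10, Σ = 3889, M = 388.9000
Σ(x−M)² = 34896.900; s = √(34896.900/9) = 62.2690
CV = 62.2690 / 388.9000 = 0.16012

0.160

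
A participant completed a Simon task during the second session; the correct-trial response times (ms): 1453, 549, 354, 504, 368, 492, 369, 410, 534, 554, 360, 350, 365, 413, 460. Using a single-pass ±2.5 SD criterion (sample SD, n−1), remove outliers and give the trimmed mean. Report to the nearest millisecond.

434 ms

n = 15, ΣRT = 7535, M = 502.333
Σ(x−M)² = 1048175.33; s = √(1048175.33/14) = 273.623
Cutoffs: 502.333 ± 2.5·273.623 → [-181.7, 1186.4]
Outside: 1453 → excluded.
Retained (n=14): Σ = 6082, mean = 6082/14 = 434.429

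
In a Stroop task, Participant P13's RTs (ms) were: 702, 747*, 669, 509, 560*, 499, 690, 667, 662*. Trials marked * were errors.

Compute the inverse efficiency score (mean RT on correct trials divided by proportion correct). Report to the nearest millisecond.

Correct trials (n=6): 702, 669, 509, 499, 690, 667
Mean correct RT = 3736/6 = 622.6667 ms
Proportion correct = 6/9
IES = 622.6667 / (6/9) = 934.000 ms

934 ms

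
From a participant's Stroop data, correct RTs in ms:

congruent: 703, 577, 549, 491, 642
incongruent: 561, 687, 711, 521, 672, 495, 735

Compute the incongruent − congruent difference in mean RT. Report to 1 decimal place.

33.6 ms

M(congruent) = 2962/5 = 592.400
M(incongruent) = 4382/7 = 626.000
Difference = 626.000 − 592.400 = 33.600 ms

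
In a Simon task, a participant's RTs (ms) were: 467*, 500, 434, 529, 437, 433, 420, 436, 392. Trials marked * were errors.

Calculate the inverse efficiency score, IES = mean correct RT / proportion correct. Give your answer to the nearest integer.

504 ms

Correct trials (n=8): 500, 434, 529, 437, 433, 420, 436, 392
Mean correct RT = 3581/8 = 447.6250 ms
Proportion correct = 8/9
IES = 447.6250 / (8/9) = 503.578 ms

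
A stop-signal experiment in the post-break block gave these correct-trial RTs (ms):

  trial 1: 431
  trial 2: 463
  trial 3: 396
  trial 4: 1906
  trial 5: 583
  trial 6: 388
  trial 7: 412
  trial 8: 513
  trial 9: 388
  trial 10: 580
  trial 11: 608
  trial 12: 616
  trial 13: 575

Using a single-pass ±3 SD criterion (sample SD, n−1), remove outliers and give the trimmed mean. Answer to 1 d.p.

n = 13, ΣRT = 7859, M = 604.538
Σ(x−M)² = 1928749.23; s = √(1928749.23/12) = 400.910
Cutoffs: 604.538 ± 3·400.910 → [-598.2, 1807.3]
Outside: 1906 → excluded.
Retained (n=12): Σ = 5953, mean = 5953/12 = 496.083

496.1 ms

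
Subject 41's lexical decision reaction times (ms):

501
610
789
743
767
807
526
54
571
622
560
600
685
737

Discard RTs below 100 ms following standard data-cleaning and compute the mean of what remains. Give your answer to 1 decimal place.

655.2 ms

Excluded: 54
Retained (n=13): Σ = 8518
Mean = 8518/13 = 655.2308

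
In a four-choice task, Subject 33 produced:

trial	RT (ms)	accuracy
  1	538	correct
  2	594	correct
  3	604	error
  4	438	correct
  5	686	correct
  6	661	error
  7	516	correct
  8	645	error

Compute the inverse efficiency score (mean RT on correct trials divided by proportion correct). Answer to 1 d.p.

Correct trials (n=5): 538, 594, 438, 686, 516
Mean correct RT = 2772/5 = 554.4000 ms
Proportion correct = 5/8
IES = 554.4000 / (5/8) = 887.040 ms

887.0 ms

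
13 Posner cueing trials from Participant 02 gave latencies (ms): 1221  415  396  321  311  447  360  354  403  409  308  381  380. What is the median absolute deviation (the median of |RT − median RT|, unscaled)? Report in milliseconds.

Sorted: 308, 311, 321, 354, 360, 380, 381, 396, 403, 409, 415, 447, 1221 → median = 381
|x − 381|: 840, 34, 15, 60, 70, 66, 21, 27, 22, 28, 73, 0, 1
Sorted deviations: 0, 1, 15, 21, 22, 27, 28, 34, 60, 66, 70, 73, 840 → MAD = 28

28 ms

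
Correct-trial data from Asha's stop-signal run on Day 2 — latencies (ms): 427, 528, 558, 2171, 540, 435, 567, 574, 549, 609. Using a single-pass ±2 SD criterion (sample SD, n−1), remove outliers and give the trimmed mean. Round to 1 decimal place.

n = 10, ΣRT = 6958, M = 695.800
Σ(x−M)² = 2448413.60; s = √(2448413.60/9) = 521.580
Cutoffs: 695.800 ± 2·521.580 → [-347.4, 1739.0]
Outside: 2171 → excluded.
Retained (n=9): Σ = 4787, mean = 4787/9 = 531.889

531.9 ms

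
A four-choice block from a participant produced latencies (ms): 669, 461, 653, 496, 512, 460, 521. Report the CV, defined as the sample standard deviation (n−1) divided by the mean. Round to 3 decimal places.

n = 7, Σ = 3772, M = 538.8571
Σ(x−M)² = 45122.857; s = √(45122.857/6) = 86.7207
CV = 86.7207 / 538.8571 = 0.16093

0.161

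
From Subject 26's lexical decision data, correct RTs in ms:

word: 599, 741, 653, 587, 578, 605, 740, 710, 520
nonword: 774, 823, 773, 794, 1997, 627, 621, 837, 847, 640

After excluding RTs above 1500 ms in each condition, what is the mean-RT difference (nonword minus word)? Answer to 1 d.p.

nonword: exclude 1997
M(word) = 5733/9 = 637.000
M(nonword) = 6736/9 = 748.444
Difference = 748.444 − 637.000 = 111.444 ms

111.4 ms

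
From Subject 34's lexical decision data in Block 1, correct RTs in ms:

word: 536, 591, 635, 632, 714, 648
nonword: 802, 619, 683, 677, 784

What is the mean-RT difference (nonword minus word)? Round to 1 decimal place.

87.0 ms

M(word) = 3756/6 = 626.000
M(nonword) = 3565/5 = 713.000
Difference = 713.000 − 626.000 = 87.000 ms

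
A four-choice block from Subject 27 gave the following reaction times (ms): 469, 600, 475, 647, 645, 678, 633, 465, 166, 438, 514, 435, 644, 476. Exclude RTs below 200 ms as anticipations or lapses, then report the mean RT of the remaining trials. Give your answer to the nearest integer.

548 ms

Excluded: 166
Retained (n=13): Σ = 7119
Mean = 7119/13 = 547.6154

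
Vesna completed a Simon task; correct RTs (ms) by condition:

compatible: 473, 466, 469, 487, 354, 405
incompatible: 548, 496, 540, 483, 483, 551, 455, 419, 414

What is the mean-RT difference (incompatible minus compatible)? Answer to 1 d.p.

M(compatible) = 2654/6 = 442.333
M(incompatible) = 4389/9 = 487.667
Difference = 487.667 − 442.333 = 45.333 ms

45.3 ms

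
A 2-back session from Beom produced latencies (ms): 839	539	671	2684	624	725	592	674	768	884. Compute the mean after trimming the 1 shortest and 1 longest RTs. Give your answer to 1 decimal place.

Sorted: 539, 592, 624, 671, 674, 725, 768, 839, 884, 2684
Drop lowest 1 (539) and highest 1 (2684)
Remaining (n=8): Σ = 5777, mean = 5777/8 = 722.125

722.1 ms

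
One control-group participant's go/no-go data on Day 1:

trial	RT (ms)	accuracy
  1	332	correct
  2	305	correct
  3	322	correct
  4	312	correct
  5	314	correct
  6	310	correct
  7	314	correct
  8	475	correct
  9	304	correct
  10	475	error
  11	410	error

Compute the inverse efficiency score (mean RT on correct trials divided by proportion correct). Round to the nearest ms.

406 ms

Correct trials (n=9): 332, 305, 322, 312, 314, 310, 314, 475, 304
Mean correct RT = 2988/9 = 332.0000 ms
Proportion correct = 9/11
IES = 332.0000 / (9/11) = 405.778 ms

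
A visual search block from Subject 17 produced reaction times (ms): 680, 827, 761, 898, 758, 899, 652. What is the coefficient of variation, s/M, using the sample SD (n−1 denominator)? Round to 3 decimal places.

0.125

n = 7, Σ = 5475, M = 782.1429
Σ(x−M)² = 57490.857; s = √(57490.857/6) = 97.8867
CV = 97.8867 / 782.1429 = 0.12515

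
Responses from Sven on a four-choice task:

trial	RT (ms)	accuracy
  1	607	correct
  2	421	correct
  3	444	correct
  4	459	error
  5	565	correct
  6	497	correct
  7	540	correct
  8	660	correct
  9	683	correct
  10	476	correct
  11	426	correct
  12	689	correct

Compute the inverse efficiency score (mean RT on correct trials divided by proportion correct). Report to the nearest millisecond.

Correct trials (n=11): 607, 421, 444, 565, 497, 540, 660, 683, 476, 426, 689
Mean correct RT = 6008/11 = 546.1818 ms
Proportion correct = 11/12
IES = 546.1818 / (11/12) = 595.835 ms

596 ms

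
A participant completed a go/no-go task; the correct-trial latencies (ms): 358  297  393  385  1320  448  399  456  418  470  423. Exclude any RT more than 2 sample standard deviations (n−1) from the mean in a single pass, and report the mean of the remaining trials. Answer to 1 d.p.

404.7 ms

n = 11, ΣRT = 5367, M = 487.909
Σ(x−M)² = 785232.91; s = √(785232.91/10) = 280.220
Cutoffs: 487.909 ± 2·280.220 → [-72.5, 1048.3]
Outside: 1320 → excluded.
Retained (n=10): Σ = 4047, mean = 4047/10 = 404.700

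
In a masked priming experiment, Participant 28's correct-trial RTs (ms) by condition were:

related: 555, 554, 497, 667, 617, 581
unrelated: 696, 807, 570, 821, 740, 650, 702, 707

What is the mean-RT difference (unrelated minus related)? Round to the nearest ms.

133 ms

M(related) = 3471/6 = 578.500
M(unrelated) = 5693/8 = 711.625
Difference = 711.625 − 578.500 = 133.125 ms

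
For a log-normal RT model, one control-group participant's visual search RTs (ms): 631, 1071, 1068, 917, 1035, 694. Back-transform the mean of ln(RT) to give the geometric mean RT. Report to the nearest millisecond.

ln(RT): 6.4473, 6.9763, 6.9735, 6.8211, 6.9422, 6.5425
Mean ln(RT) = 40.7029/6 = 6.78382
Geometric mean = exp(6.78382) = 883.44 ms

883 ms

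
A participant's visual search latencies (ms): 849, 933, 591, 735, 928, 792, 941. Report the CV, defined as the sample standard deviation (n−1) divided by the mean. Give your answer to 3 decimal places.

n = 7, Σ = 5769, M = 824.1429
Σ(x−M)² = 100244.857; s = √(100244.857/6) = 129.2574
CV = 129.2574 / 824.1429 = 0.15684

0.157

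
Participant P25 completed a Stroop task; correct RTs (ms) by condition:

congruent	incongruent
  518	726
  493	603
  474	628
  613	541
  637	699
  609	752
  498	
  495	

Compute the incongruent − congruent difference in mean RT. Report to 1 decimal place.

M(congruent) = 4337/8 = 542.125
M(incongruent) = 3949/6 = 658.167
Difference = 658.167 − 542.125 = 116.042 ms

116.0 ms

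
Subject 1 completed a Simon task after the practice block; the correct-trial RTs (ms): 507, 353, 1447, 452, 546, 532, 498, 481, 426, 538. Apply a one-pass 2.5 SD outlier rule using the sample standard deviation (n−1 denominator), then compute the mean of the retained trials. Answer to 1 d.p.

n = 10, ΣRT = 5780, M = 578.000
Σ(x−M)² = 870356.00; s = √(870356.00/9) = 310.976
Cutoffs: 578.000 ± 2.5·310.976 → [-199.4, 1355.4]
Outside: 1447 → excluded.
Retained (n=9): Σ = 4333, mean = 4333/9 = 481.444

481.4 ms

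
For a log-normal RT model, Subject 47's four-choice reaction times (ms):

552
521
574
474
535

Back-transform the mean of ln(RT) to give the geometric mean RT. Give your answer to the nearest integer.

530 ms

ln(RT): 6.3135, 6.2558, 6.3526, 6.1612, 6.2823
Mean ln(RT) = 31.3654/5 = 6.27308
Geometric mean = exp(6.27308) = 530.11 ms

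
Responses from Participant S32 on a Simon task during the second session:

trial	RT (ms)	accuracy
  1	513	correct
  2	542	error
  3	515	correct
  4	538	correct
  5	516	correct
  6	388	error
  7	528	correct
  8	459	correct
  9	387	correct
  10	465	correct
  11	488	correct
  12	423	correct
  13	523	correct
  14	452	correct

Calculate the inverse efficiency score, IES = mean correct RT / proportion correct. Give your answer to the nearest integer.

Correct trials (n=12): 513, 515, 538, 516, 528, 459, 387, 465, 488, 423, 523, 452
Mean correct RT = 5807/12 = 483.9167 ms
Proportion correct = 12/14
IES = 483.9167 / (12/14) = 564.569 ms

565 ms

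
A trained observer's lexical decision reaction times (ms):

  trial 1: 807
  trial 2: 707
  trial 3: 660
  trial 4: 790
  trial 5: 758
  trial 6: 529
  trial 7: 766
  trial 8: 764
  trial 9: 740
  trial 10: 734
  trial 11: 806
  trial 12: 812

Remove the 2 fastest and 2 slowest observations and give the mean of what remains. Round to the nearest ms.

Sorted: 529, 660, 707, 734, 740, 758, 764, 766, 790, 806, 807, 812
Drop lowest 2 (529, 660) and highest 2 (807, 812)
Remaining (n=8): Σ = 6065, mean = 6065/8 = 758.125

758 ms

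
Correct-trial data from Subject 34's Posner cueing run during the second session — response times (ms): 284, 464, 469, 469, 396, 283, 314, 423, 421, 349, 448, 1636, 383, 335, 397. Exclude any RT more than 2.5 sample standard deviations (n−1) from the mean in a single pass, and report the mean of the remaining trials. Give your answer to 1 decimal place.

n = 15, ΣRT = 7071, M = 471.400
Σ(x−M)² = 1509799.60; s = √(1509799.60/14) = 328.394
Cutoffs: 471.400 ± 2.5·328.394 → [-349.6, 1292.4]
Outside: 1636 → excluded.
Retained (n=14): Σ = 5435, mean = 5435/14 = 388.214

388.2 ms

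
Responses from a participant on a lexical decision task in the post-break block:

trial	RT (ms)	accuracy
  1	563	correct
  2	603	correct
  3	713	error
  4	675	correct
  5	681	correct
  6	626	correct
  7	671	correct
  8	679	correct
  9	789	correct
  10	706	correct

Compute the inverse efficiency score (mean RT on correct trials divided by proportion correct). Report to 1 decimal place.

739.9 ms

Correct trials (n=9): 563, 603, 675, 681, 626, 671, 679, 789, 706
Mean correct RT = 5993/9 = 665.8889 ms
Proportion correct = 9/10
IES = 665.8889 / (9/10) = 739.877 ms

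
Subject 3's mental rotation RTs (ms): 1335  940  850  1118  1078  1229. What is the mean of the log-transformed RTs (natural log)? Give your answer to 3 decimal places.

ln(RT): 7.1967, 6.8459, 6.7452, 7.0193, 6.9829, 7.1140
Σ ln(RT) = 41.9039
Mean = 41.9039/6 = 6.98399

6.984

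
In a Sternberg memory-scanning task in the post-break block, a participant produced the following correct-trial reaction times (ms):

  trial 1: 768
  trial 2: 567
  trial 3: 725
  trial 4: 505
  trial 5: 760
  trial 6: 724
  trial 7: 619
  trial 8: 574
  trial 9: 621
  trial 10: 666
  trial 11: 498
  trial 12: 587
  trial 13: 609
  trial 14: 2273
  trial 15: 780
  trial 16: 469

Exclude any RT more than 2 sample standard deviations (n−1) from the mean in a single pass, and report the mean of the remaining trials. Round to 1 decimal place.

n = 16, ΣRT = 11745, M = 734.062
Σ(x−M)² = 2672352.94; s = √(2672352.94/15) = 422.086
Cutoffs: 734.062 ± 2·422.086 → [-110.1, 1578.2]
Outside: 2273 → excluded.
Retained (n=15): Σ = 9472, mean = 9472/15 = 631.467

631.5 ms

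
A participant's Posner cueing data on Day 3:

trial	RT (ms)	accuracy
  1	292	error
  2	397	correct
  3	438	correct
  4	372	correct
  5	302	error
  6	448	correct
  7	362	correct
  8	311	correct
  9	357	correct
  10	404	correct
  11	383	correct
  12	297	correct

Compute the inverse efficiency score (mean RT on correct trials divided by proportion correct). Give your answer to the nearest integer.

Correct trials (n=10): 397, 438, 372, 448, 362, 311, 357, 404, 383, 297
Mean correct RT = 3769/10 = 376.9000 ms
Proportion correct = 10/12
IES = 376.9000 / (10/12) = 452.280 ms

452 ms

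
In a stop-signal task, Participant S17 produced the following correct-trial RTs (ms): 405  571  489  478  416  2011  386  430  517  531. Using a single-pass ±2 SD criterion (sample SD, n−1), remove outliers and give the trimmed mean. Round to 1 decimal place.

n = 10, ΣRT = 6234, M = 623.400
Σ(x−M)² = 2171718.40; s = √(2171718.40/9) = 491.225
Cutoffs: 623.400 ± 2·491.225 → [-359.1, 1605.9]
Outside: 2011 → excluded.
Retained (n=9): Σ = 4223, mean = 4223/9 = 469.222

469.2 ms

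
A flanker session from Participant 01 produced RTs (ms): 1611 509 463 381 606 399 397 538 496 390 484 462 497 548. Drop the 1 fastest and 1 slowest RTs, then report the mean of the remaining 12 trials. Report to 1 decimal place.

Sorted: 381, 390, 397, 399, 462, 463, 484, 496, 497, 509, 538, 548, 606, 1611
Drop lowest 1 (381) and highest 1 (1611)
Remaining (n=12): Σ = 5789, mean = 5789/12 = 482.417

482.4 ms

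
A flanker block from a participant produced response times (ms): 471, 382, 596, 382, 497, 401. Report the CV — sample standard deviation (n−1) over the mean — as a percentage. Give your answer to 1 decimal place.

n = 6, Σ = 2729, M = 454.8333
Σ(x−M)² = 35474.833; s = √(35474.833/5) = 84.2316
CV = 84.2316 / 454.8333 = 0.18519 = 18.519%

18.5%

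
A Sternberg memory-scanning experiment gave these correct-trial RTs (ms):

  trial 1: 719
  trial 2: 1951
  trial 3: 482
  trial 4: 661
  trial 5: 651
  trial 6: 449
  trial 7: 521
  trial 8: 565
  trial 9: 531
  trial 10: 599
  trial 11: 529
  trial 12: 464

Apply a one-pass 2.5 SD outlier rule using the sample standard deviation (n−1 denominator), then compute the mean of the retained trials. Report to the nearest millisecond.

561 ms

n = 12, ΣRT = 8122, M = 676.833
Σ(x−M)² = 1847333.67; s = √(1847333.67/11) = 409.804
Cutoffs: 676.833 ± 2.5·409.804 → [-347.7, 1701.3]
Outside: 1951 → excluded.
Retained (n=11): Σ = 6171, mean = 6171/11 = 561.000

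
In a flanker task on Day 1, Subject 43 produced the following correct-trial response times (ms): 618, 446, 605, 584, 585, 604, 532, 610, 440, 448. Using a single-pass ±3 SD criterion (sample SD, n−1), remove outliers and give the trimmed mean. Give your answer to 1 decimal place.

547.2 ms

n = 10, ΣRT = 5472, M = 547.200
Σ(x−M)² = 50111.60; s = √(50111.60/9) = 74.619
Cutoffs: 547.200 ± 3·74.619 → [323.3, 771.1]
No RTs fall outside the cutoffs; all 10 retained. Mean = 5472/10 = 547.200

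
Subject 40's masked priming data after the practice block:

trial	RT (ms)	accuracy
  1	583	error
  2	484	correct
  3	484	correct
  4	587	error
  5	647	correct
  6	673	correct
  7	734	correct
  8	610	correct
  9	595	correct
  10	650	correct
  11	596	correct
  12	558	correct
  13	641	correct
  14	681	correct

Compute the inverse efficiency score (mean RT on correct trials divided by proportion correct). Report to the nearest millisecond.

715 ms

Correct trials (n=12): 484, 484, 647, 673, 734, 610, 595, 650, 596, 558, 641, 681
Mean correct RT = 7353/12 = 612.7500 ms
Proportion correct = 12/14
IES = 612.7500 / (12/14) = 714.875 ms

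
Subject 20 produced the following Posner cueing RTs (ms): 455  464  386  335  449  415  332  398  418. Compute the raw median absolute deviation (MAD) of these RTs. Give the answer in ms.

34 ms

Sorted: 332, 335, 386, 398, 415, 418, 449, 455, 464 → median = 415
|x − 415|: 40, 49, 29, 80, 34, 0, 83, 17, 3
Sorted deviations: 0, 3, 17, 29, 34, 40, 49, 80, 83 → MAD = 34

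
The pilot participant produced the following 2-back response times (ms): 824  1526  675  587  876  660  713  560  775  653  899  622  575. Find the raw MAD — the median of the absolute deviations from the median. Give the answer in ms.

Sorted: 560, 575, 587, 622, 653, 660, 675, 713, 775, 824, 876, 899, 1526 → median = 675
|x − 675|: 149, 851, 0, 88, 201, 15, 38, 115, 100, 22, 224, 53, 100
Sorted deviations: 0, 15, 22, 38, 53, 88, 100, 100, 115, 149, 201, 224, 851 → MAD = 100

100 ms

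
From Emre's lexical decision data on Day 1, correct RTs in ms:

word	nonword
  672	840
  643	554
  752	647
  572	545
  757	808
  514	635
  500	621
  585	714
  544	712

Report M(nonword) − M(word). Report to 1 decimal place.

M(word) = 5539/9 = 615.444
M(nonword) = 6076/9 = 675.111
Difference = 675.111 − 615.444 = 59.667 ms

59.7 ms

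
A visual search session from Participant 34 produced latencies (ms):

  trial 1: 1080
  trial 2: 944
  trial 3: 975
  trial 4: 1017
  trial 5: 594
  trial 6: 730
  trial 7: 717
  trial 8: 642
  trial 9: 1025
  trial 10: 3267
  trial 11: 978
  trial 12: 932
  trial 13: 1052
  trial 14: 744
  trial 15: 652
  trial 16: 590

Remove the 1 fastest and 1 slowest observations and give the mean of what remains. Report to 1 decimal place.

863.0 ms

Sorted: 590, 594, 642, 652, 717, 730, 744, 932, 944, 975, 978, 1017, 1025, 1052, 1080, 3267
Drop lowest 1 (590) and highest 1 (3267)
Remaining (n=14): Σ = 12082, mean = 12082/14 = 863.000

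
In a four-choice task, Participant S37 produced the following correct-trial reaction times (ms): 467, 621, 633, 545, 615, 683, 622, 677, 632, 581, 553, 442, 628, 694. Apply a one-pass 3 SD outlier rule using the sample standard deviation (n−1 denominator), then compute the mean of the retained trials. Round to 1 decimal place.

n = 14, ΣRT = 8393, M = 599.500
Σ(x−M)² = 73945.50; s = √(73945.50/13) = 75.420
Cutoffs: 599.500 ± 3·75.420 → [373.2, 825.8]
No RTs fall outside the cutoffs; all 14 retained. Mean = 8393/14 = 599.500

599.5 ms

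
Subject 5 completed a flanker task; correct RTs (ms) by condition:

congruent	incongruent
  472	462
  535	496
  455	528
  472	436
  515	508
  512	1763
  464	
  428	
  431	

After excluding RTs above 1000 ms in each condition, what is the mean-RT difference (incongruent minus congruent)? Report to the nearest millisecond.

incongruent: exclude 1763
M(congruent) = 4284/9 = 476.000
M(incongruent) = 2430/5 = 486.000
Difference = 486.000 − 476.000 = 10.000 ms

10 ms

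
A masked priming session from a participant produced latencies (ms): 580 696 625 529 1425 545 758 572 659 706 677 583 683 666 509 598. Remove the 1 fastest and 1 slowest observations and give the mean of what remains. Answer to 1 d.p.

634.1 ms

Sorted: 509, 529, 545, 572, 580, 583, 598, 625, 659, 666, 677, 683, 696, 706, 758, 1425
Drop lowest 1 (509) and highest 1 (1425)
Remaining (n=14): Σ = 8877, mean = 8877/14 = 634.071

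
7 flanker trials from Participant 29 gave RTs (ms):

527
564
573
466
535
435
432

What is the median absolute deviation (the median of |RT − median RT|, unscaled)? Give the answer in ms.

46 ms

Sorted: 432, 435, 466, 527, 535, 564, 573 → median = 527
|x − 527|: 0, 37, 46, 61, 8, 92, 95
Sorted deviations: 0, 8, 37, 46, 61, 92, 95 → MAD = 46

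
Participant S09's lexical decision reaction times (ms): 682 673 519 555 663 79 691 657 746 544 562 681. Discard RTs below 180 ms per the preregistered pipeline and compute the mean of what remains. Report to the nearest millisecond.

634 ms

Excluded: 79
Retained (n=11): Σ = 6973
Mean = 6973/11 = 633.9091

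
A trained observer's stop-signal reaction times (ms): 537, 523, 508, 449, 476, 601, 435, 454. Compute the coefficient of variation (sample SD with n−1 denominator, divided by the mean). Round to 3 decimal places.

n = 8, Σ = 3983, M = 497.8750
Σ(x−M)² = 21644.875; s = √(21644.875/7) = 55.6069
CV = 55.6069 / 497.8750 = 0.11169

0.112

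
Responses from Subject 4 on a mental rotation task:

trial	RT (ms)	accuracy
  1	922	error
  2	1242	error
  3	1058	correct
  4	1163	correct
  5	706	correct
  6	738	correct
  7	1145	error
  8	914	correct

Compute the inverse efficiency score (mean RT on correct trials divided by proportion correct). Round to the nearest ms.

1465 ms

Correct trials (n=5): 1058, 1163, 706, 738, 914
Mean correct RT = 4579/5 = 915.8000 ms
Proportion correct = 5/8
IES = 915.8000 / (5/8) = 1465.280 ms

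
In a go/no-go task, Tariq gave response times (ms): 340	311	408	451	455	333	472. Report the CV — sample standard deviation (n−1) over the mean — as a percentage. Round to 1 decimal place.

16.9%

n = 7, Σ = 2770, M = 395.7143
Σ(x−M)² = 26755.429; s = √(26755.429/6) = 66.7775
CV = 66.7775 / 395.7143 = 0.16875 = 16.875%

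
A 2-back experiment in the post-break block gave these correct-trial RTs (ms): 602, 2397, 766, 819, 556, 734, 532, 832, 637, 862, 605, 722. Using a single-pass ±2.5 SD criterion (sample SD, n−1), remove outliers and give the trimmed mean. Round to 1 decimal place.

n = 12, ΣRT = 10064, M = 838.667
Σ(x−M)² = 2784450.67; s = √(2784450.67/11) = 503.122
Cutoffs: 838.667 ± 2.5·503.122 → [-419.1, 2096.5]
Outside: 2397 → excluded.
Retained (n=11): Σ = 7667, mean = 7667/11 = 697.000

697.0 ms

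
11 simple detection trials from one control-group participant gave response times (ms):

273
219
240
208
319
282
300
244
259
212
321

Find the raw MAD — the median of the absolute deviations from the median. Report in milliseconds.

Sorted: 208, 212, 219, 240, 244, 259, 273, 282, 300, 319, 321 → median = 259
|x − 259|: 14, 40, 19, 51, 60, 23, 41, 15, 0, 47, 62
Sorted deviations: 0, 14, 15, 19, 23, 40, 41, 47, 51, 60, 62 → MAD = 40

40 ms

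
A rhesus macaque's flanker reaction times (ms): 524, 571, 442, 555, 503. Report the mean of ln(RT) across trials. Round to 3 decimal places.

ln(RT): 6.2615, 6.3474, 6.0913, 6.3190, 6.2206
Σ ln(RT) = 31.2397
Mean = 31.2397/5 = 6.24795

6.248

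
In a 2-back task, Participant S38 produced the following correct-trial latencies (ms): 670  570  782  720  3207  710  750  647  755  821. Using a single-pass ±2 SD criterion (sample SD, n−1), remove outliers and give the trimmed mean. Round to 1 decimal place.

n = 10, ΣRT = 9632, M = 963.200
Σ(x−M)² = 5640305.60; s = √(5640305.60/9) = 791.644
Cutoffs: 963.200 ± 2·791.644 → [-620.1, 2546.5]
Outside: 3207 → excluded.
Retained (n=9): Σ = 6425, mean = 6425/9 = 713.889

713.9 ms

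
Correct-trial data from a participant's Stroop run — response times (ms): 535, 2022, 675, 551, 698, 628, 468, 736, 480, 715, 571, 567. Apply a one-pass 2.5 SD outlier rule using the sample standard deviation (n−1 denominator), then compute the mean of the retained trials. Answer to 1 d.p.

602.2 ms

n = 12, ΣRT = 8646, M = 720.500
Σ(x−M)² = 1935955.00; s = √(1935955.00/11) = 419.519
Cutoffs: 720.500 ± 2.5·419.519 → [-328.3, 1769.3]
Outside: 2022 → excluded.
Retained (n=11): Σ = 6624, mean = 6624/11 = 602.182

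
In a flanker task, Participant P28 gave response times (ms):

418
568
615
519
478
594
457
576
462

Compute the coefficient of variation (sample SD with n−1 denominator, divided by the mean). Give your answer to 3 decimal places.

n = 9, Σ = 4687, M = 520.7778
Σ(x−M)² = 39437.556; s = √(39437.556/8) = 70.2118
CV = 70.2118 / 520.7778 = 0.13482

0.135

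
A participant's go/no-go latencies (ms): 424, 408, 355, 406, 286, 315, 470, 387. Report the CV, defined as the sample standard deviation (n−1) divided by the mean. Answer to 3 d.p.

0.157

n = 8, Σ = 3051, M = 381.3750
Σ(x−M)² = 25215.875; s = √(25215.875/7) = 60.0189
CV = 60.0189 / 381.3750 = 0.15738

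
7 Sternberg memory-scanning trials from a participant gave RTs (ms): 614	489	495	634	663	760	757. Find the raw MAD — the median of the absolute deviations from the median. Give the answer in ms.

Sorted: 489, 495, 614, 634, 663, 757, 760 → median = 634
|x − 634|: 20, 145, 139, 0, 29, 126, 123
Sorted deviations: 0, 20, 29, 123, 126, 139, 145 → MAD = 123

123 ms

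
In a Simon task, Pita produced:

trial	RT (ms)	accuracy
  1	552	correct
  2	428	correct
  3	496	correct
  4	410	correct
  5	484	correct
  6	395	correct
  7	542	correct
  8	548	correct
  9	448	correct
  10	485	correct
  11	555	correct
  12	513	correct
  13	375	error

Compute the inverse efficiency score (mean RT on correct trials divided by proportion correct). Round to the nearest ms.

Correct trials (n=12): 552, 428, 496, 410, 484, 395, 542, 548, 448, 485, 555, 513
Mean correct RT = 5856/12 = 488.0000 ms
Proportion correct = 12/13
IES = 488.0000 / (12/13) = 528.667 ms

529 ms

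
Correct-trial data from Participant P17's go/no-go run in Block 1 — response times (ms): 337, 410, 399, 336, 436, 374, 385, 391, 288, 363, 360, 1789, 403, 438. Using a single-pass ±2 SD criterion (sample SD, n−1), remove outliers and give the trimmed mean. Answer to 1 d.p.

378.5 ms

n = 14, ΣRT = 6709, M = 479.214
Σ(x−M)² = 1868882.36; s = √(1868882.36/13) = 379.157
Cutoffs: 479.214 ± 2·379.157 → [-279.1, 1237.5]
Outside: 1789 → excluded.
Retained (n=13): Σ = 4920, mean = 4920/13 = 378.462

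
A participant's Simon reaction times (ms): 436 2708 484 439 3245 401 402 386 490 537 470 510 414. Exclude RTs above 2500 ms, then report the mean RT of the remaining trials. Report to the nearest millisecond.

Excluded: 2708, 3245
Retained (n=11): Σ = 4969
Mean = 4969/11 = 451.7273

452 ms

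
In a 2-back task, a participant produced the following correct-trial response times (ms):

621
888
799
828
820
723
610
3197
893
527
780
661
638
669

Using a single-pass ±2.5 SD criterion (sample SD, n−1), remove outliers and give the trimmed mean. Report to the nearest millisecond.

727 ms

n = 14, ΣRT = 12654, M = 903.857
Σ(x−M)² = 5823903.71; s = √(5823903.71/13) = 669.322
Cutoffs: 903.857 ± 2.5·669.322 → [-769.4, 2577.2]
Outside: 3197 → excluded.
Retained (n=13): Σ = 9457, mean = 9457/13 = 727.462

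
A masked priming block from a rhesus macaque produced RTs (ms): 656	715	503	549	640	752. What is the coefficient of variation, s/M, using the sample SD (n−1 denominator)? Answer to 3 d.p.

0.150

n = 6, Σ = 3815, M = 635.8333
Σ(x−M)² = 45370.833; s = √(45370.833/5) = 95.2584
CV = 95.2584 / 635.8333 = 0.14982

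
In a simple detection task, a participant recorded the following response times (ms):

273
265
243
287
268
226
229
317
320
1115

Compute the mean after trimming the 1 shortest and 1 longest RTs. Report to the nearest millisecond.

Sorted: 226, 229, 243, 265, 268, 273, 287, 317, 320, 1115
Drop lowest 1 (226) and highest 1 (1115)
Remaining (n=8): Σ = 2202, mean = 2202/8 = 275.250

275 ms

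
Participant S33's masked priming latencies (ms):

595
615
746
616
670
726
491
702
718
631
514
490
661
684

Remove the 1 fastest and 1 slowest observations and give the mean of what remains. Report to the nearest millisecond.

635 ms

Sorted: 490, 491, 514, 595, 615, 616, 631, 661, 670, 684, 702, 718, 726, 746
Drop lowest 1 (490) and highest 1 (746)
Remaining (n=12): Σ = 7623, mean = 7623/12 = 635.250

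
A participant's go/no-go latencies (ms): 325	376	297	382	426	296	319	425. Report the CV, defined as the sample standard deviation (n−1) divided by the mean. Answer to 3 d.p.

n = 8, Σ = 2846, M = 355.7500
Σ(x−M)² = 20147.500; s = √(20147.500/7) = 53.6490
CV = 53.6490 / 355.7500 = 0.15081

0.151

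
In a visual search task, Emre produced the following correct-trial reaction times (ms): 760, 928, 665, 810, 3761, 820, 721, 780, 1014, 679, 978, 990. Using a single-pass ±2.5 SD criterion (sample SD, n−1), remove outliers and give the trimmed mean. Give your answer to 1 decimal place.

831.4 ms

n = 12, ΣRT = 12906, M = 1075.500
Σ(x−M)² = 8028289.00; s = √(8028289.00/11) = 854.309
Cutoffs: 1075.500 ± 2.5·854.309 → [-1060.3, 3211.3]
Outside: 3761 → excluded.
Retained (n=11): Σ = 9145, mean = 9145/11 = 831.364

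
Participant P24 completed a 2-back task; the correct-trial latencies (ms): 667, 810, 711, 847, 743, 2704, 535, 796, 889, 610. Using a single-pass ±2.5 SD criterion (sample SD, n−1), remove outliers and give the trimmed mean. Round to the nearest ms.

n = 10, ΣRT = 9312, M = 931.200
Σ(x−M)² = 3598511.60; s = √(3598511.60/9) = 632.325
Cutoffs: 931.200 ± 2.5·632.325 → [-649.6, 2512.0]
Outside: 2704 → excluded.
Retained (n=9): Σ = 6608, mean = 6608/9 = 734.222

734 ms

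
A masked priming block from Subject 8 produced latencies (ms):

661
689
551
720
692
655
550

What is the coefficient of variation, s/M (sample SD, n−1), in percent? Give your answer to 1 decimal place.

n = 7, Σ = 4518, M = 645.4286
Σ(x−M)² = 27985.714; s = √(27985.714/6) = 68.2956
CV = 68.2956 / 645.4286 = 0.10581 = 10.581%

10.6%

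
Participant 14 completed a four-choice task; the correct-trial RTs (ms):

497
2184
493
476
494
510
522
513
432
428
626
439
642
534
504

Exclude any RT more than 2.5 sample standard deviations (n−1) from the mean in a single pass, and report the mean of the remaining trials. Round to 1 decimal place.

507.9 ms

n = 15, ΣRT = 9294, M = 619.600
Σ(x−M)² = 2673457.60; s = √(2673457.60/14) = 436.991
Cutoffs: 619.600 ± 2.5·436.991 → [-472.9, 1712.1]
Outside: 2184 → excluded.
Retained (n=14): Σ = 7110, mean = 7110/14 = 507.857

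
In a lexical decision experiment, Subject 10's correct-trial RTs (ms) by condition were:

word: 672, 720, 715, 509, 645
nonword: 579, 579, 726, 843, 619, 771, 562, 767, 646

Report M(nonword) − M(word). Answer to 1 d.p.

M(word) = 3261/5 = 652.200
M(nonword) = 6092/9 = 676.889
Difference = 676.889 − 652.200 = 24.689 ms

24.7 ms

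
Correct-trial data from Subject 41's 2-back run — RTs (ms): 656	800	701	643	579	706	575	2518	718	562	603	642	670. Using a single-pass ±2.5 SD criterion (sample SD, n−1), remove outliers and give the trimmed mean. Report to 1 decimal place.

n = 13, ΣRT = 10373, M = 797.923
Σ(x−M)² = 3258996.92; s = √(3258996.92/12) = 521.136
Cutoffs: 797.923 ± 2.5·521.136 → [-504.9, 2100.8]
Outside: 2518 → excluded.
Retained (n=12): Σ = 7855, mean = 7855/12 = 654.583

654.6 ms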